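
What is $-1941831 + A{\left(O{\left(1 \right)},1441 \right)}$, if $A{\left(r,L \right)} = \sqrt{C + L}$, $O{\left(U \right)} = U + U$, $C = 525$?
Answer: $-1941831 + \sqrt{1966} \approx -1.9418 \cdot 10^{6}$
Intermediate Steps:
$O{\left(U \right)} = 2 U$
$A{\left(r,L \right)} = \sqrt{525 + L}$
$-1941831 + A{\left(O{\left(1 \right)},1441 \right)} = -1941831 + \sqrt{525 + 1441} = -1941831 + \sqrt{1966}$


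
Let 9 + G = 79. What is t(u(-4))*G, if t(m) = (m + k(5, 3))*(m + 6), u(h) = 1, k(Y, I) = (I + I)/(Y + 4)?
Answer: 2450/3 ≈ 816.67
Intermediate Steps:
k(Y, I) = 2*I/(4 + Y) (k(Y, I) = (2*I)/(4 + Y) = 2*I/(4 + Y))
G = 70 (G = -9 + 79 = 70)
t(m) = (6 + m)*(⅔ + m) (t(m) = (m + 2*3/(4 + 5))*(m + 6) = (m + 2*3/9)*(6 + m) = (m + 2*3*(⅑))*(6 + m) = (m + ⅔)*(6 + m) = (⅔ + m)*(6 + m) = (6 + m)*(⅔ + m))
t(u(-4))*G = (4 + 1² + (20/3)*1)*70 = (4 + 1 + 20/3)*70 = (35/3)*70 = 2450/3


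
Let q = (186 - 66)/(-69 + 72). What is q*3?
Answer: 120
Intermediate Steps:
q = 40 (q = 120/3 = 120*(1/3) = 40)
q*3 = 40*3 = 120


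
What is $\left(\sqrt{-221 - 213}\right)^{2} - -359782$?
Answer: $359348$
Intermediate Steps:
$\left(\sqrt{-221 - 213}\right)^{2} - -359782 = \left(\sqrt{-434}\right)^{2} + 359782 = \left(i \sqrt{434}\right)^{2} + 359782 = -434 + 359782 = 359348$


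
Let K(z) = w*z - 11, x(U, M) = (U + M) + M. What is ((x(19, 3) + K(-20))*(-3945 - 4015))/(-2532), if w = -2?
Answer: 35820/211 ≈ 169.76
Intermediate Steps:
x(U, M) = U + 2*M (x(U, M) = (M + U) + M = U + 2*M)
K(z) = -11 - 2*z (K(z) = -2*z - 11 = -11 - 2*z)
((x(19, 3) + K(-20))*(-3945 - 4015))/(-2532) = (((19 + 2*3) + (-11 - 2*(-20)))*(-3945 - 4015))/(-2532) = (((19 + 6) + (-11 + 40))*(-7960))*(-1/2532) = ((25 + 29)*(-7960))*(-1/2532) = (54*(-7960))*(-1/2532) = -429840*(-1/2532) = 35820/211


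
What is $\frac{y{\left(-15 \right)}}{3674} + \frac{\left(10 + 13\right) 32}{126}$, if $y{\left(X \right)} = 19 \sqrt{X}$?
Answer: $\frac{368}{63} + \frac{19 i \sqrt{15}}{3674} \approx 5.8413 + 0.020029 i$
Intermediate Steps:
$\frac{y{\left(-15 \right)}}{3674} + \frac{\left(10 + 13\right) 32}{126} = \frac{19 \sqrt{-15}}{3674} + \frac{\left(10 + 13\right) 32}{126} = 19 i \sqrt{15} \cdot \frac{1}{3674} + 23 \cdot 32 \cdot \frac{1}{126} = 19 i \sqrt{15} \cdot \frac{1}{3674} + 736 \cdot \frac{1}{126} = \frac{19 i \sqrt{15}}{3674} + \frac{368}{63} = \frac{368}{63} + \frac{19 i \sqrt{15}}{3674}$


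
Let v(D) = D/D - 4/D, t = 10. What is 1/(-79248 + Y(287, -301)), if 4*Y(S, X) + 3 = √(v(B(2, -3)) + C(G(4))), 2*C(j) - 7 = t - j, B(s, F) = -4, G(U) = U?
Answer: -2535960/200971660033 - 4*√34/200971660033 ≈ -1.2619e-5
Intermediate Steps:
C(j) = 17/2 - j/2 (C(j) = 7/2 + (10 - j)/2 = 7/2 + (5 - j/2) = 17/2 - j/2)
v(D) = 1 - 4/D
Y(S, X) = -¾ + √34/8 (Y(S, X) = -¾ + √((-4 - 4)/(-4) + (17/2 - ½*4))/4 = -¾ + √(-¼*(-8) + (17/2 - 2))/4 = -¾ + √(2 + 13/2)/4 = -¾ + √(17/2)/4 = -¾ + (√34/2)/4 = -¾ + √34/8)
1/(-79248 + Y(287, -301)) = 1/(-79248 + (-¾ + √34/8)) = 1/(-316995/4 + √34/8)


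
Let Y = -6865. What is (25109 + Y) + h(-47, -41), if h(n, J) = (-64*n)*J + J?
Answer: -105125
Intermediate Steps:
h(n, J) = J - 64*J*n (h(n, J) = -64*J*n + J = J - 64*J*n)
(25109 + Y) + h(-47, -41) = (25109 - 6865) - 41*(1 - 64*(-47)) = 18244 - 41*(1 + 3008) = 18244 - 41*3009 = 18244 - 123369 = -105125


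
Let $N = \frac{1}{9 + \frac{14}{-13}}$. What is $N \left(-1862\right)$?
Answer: $- \frac{24206}{103} \approx -235.01$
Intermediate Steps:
$N = \frac{13}{103}$ ($N = \frac{1}{9 + 14 \left(- \frac{1}{13}\right)} = \frac{1}{9 - \frac{14}{13}} = \frac{1}{\frac{103}{13}} = \frac{13}{103} \approx 0.12621$)
$N \left(-1862\right) = \frac{13}{103} \left(-1862\right) = - \frac{24206}{103}$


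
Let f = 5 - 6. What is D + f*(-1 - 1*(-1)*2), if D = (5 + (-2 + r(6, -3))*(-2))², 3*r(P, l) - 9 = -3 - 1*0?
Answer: 24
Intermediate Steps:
r(P, l) = 2 (r(P, l) = 3 + (-3 - 1*0)/3 = 3 + (-3 + 0)/3 = 3 + (⅓)*(-3) = 3 - 1 = 2)
D = 25 (D = (5 + (-2 + 2)*(-2))² = (5 + 0*(-2))² = (5 + 0)² = 5² = 25)
f = -1
D + f*(-1 - 1*(-1)*2) = 25 - (-1 - 1*(-1)*2) = 25 - (-1 + 1*2) = 25 - (-1 + 2) = 25 - 1*1 = 25 - 1 = 24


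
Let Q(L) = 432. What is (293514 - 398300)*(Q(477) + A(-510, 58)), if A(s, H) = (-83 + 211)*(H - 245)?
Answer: 2462890144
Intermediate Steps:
A(s, H) = -31360 + 128*H (A(s, H) = 128*(-245 + H) = -31360 + 128*H)
(293514 - 398300)*(Q(477) + A(-510, 58)) = (293514 - 398300)*(432 + (-31360 + 128*58)) = -104786*(432 + (-31360 + 7424)) = -104786*(432 - 23936) = -104786*(-23504) = 2462890144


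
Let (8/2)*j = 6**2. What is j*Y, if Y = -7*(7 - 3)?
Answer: -252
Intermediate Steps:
j = 9 (j = (1/4)*6**2 = (1/4)*36 = 9)
Y = -28 (Y = -7*4 = -28)
j*Y = 9*(-28) = -252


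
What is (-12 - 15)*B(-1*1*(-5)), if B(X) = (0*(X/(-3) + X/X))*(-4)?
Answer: 0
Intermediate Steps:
B(X) = 0 (B(X) = (0*(X*(-⅓) + 1))*(-4) = (0*(-X/3 + 1))*(-4) = (0*(1 - X/3))*(-4) = 0*(-4) = 0)
(-12 - 15)*B(-1*1*(-5)) = (-12 - 15)*0 = -27*0 = 0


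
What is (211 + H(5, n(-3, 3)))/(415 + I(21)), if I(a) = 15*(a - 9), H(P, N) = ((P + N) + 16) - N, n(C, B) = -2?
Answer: 232/595 ≈ 0.38992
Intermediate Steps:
H(P, N) = 16 + P (H(P, N) = ((N + P) + 16) - N = (16 + N + P) - N = 16 + P)
I(a) = -135 + 15*a (I(a) = 15*(-9 + a) = -135 + 15*a)
(211 + H(5, n(-3, 3)))/(415 + I(21)) = (211 + (16 + 5))/(415 + (-135 + 15*21)) = (211 + 21)/(415 + (-135 + 315)) = 232/(415 + 180) = 232/595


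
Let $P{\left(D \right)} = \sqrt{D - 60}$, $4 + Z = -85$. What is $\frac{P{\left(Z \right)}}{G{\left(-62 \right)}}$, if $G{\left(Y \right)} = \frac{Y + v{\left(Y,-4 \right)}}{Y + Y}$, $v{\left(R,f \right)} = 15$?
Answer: $\frac{124 i \sqrt{149}}{47} \approx 32.205 i$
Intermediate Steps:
$Z = -89$ ($Z = -4 - 85 = -89$)
$P{\left(D \right)} = \sqrt{-60 + D}$
$G{\left(Y \right)} = \frac{15 + Y}{2 Y}$ ($G{\left(Y \right)} = \frac{Y + 15}{Y + Y} = \frac{15 + Y}{2 Y}$)
$\frac{P{\left(Z \right)}}{G{\left(-62 \right)}} = \frac{\sqrt{-60 - 89}}{\frac{1}{2} \frac{1}{-62} \left(15 - 62\right)} = \frac{\sqrt{-149}}{\frac{1}{2} \left(- \frac{1}{62}\right) \left(-47\right)} = \frac{i \sqrt{149}}{\frac{47}{124}} = i \sqrt{149} \cdot \frac{124}{47} = \frac{124 i \sqrt{149}}{47}$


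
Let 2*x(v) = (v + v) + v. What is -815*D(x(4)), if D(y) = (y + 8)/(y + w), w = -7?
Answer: 11410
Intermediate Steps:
x(v) = 3*v/2 (x(v) = ((v + v) + v)/2 = (2*v + v)/2 = (3*v)/2 = 3*v/2)
D(y) = (8 + y)/(-7 + y) (D(y) = (y + 8)/(y - 7) = (8 + y)/(-7 + y))
-815*D(x(4)) = -815*(8 + (3/2)*4)/(-7 + (3/2)*4) = -815*(8 + 6)/(-7 + 6) = -815*14/(-1) = -(-815)*14 = -815*(-14) = 11410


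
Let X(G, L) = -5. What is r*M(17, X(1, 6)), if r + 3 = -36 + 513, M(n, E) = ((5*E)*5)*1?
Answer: -59250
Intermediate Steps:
M(n, E) = 25*E (M(n, E) = (25*E)*1 = 25*E)
r = 474 (r = -3 + (-36 + 513) = -3 + 477 = 474)
r*M(17, X(1, 6)) = 474*(25*(-5)) = 474*(-125) = -59250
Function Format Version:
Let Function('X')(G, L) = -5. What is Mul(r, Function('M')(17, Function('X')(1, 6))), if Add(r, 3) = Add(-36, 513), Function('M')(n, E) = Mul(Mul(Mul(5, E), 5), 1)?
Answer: -59250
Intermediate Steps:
Function('M')(n, E) = Mul(25, E) (Function('M')(n, E) = Mul(Mul(25, E), 1) = Mul(25, E))
r = 474 (r = Add(-3, Add(-36, 513)) = Add(-3, 477) = 474)
Mul(r, Function('M')(17, Function('X')(1, 6))) = Mul(474, Mul(25, -5)) = Mul(474, -125) = -59250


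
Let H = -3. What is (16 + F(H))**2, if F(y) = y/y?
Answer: 289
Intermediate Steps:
F(y) = 1
(16 + F(H))**2 = (16 + 1)**2 = 17**2 = 289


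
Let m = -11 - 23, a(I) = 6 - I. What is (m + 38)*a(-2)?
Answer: 32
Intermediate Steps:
m = -34
(m + 38)*a(-2) = (-34 + 38)*(6 - 1*(-2)) = 4*(6 + 2) = 4*8 = 32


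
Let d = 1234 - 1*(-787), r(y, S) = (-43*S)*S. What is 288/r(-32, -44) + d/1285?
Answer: 10492133/6685855 ≈ 1.5693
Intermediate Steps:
r(y, S) = -43*S²
d = 2021 (d = 1234 + 787 = 2021)
288/r(-32, -44) + d/1285 = 288/((-43*(-44)²)) + 2021/1285 = 288/((-43*1936)) + 2021*(1/1285) = 288/(-83248) + 2021/1285 = 288*(-1/83248) + 2021/1285 = -18/5203 + 2021/1285 = 10492133/6685855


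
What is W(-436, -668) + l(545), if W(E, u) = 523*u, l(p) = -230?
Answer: -349594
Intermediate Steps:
W(-436, -668) + l(545) = 523*(-668) - 230 = -349364 - 230 = -349594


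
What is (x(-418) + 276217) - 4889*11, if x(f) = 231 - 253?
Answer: 222416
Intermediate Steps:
x(f) = -22
(x(-418) + 276217) - 4889*11 = (-22 + 276217) - 4889*11 = 276195 - 53779 = 222416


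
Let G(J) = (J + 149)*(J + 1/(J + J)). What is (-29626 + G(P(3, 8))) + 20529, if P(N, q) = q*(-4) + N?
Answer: -364793/29 ≈ -12579.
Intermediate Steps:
P(N, q) = N - 4*q (P(N, q) = -4*q + N = N - 4*q)
G(J) = (149 + J)*(J + 1/(2*J))
(-29626 + G(P(3, 8))) + 20529 = (-29626 + (½ + (3 - 4*8)² + 149*(3 - 4*8) + 149/(2*(3 - 4*8)))) + 20529 = (-29626 + (½ + (3 - 32)² + 149*(3 - 32) + 149/(2*(3 - 32)))) + 20529 = (-29626 + (½ + (-29)² + 149*(-29) + (149/2)/(-29))) + 20529 = (-29626 + (½ + 841 - 4321 + (149/2)*(-1/29))) + 20529 = (-29626 + (½ + 841 - 4321 - 149/58)) + 20529 = (-29626 - 100980/29) + 20529 = -960134/29 + 20529 = -364793/29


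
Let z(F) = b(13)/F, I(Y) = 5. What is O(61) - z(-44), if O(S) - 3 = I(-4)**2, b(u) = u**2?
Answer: 1401/44 ≈ 31.841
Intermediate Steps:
z(F) = 169/F (z(F) = 13**2/F = 169/F)
O(S) = 28 (O(S) = 3 + 5**2 = 3 + 25 = 28)
O(61) - z(-44) = 28 - 169/(-44) = 28 - 169*(-1)/44 = 28 - 1*(-169/44) = 28 + 169/44 = 1401/44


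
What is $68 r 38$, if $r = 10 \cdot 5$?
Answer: $129200$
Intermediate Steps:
$r = 50$
$68 r 38 = 68 \cdot 50 \cdot 38 = 3400 \cdot 38 = 129200$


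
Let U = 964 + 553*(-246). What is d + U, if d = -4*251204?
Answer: -1139890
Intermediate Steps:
d = -1004816
U = -135074 (U = 964 - 136038 = -135074)
d + U = -1004816 - 135074 = -1139890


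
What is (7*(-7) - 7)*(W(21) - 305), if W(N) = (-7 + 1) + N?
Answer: 16240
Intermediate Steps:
W(N) = -6 + N
(7*(-7) - 7)*(W(21) - 305) = (7*(-7) - 7)*((-6 + 21) - 305) = (-49 - 7)*(15 - 305) = -56*(-290) = 16240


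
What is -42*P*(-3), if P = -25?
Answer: -3150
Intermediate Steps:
-42*P*(-3) = -42*(-25)*(-3) = 1050*(-3) = -3150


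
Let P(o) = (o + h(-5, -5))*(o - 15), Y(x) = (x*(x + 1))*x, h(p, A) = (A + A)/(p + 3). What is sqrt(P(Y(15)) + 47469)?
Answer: 3*sqrt(1441266) ≈ 3601.6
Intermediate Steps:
h(p, A) = 2*A/(3 + p) (h(p, A) = (2*A)/(3 + p) = 2*A/(3 + p))
Y(x) = x**2*(1 + x) (Y(x) = (x*(1 + x))*x = x**2*(1 + x))
P(o) = (-15 + o)*(5 + o) (P(o) = (o + 2*(-5)/(3 - 5))*(o - 15) = (o + 2*(-5)/(-2))*(-15 + o) = (o + 2*(-5)*(-1/2))*(-15 + o) = (o + 5)*(-15 + o) = (5 + o)*(-15 + o) = (-15 + o)*(5 + o))
sqrt(P(Y(15)) + 47469) = sqrt((-75 + (15**2*(1 + 15))**2 - 10*15**2*(1 + 15)) + 47469) = sqrt((-75 + (225*16)**2 - 2250*16) + 47469) = sqrt((-75 + 3600**2 - 10*3600) + 47469) = sqrt((-75 + 12960000 - 36000) + 47469) = sqrt(12923925 + 47469) = sqrt(12971394) = 3*sqrt(1441266)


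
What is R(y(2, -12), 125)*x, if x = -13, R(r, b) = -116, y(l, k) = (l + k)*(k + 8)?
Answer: 1508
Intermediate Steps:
y(l, k) = (8 + k)*(k + l) (y(l, k) = (k + l)*(8 + k) = (8 + k)*(k + l))
R(y(2, -12), 125)*x = -116*(-13) = 1508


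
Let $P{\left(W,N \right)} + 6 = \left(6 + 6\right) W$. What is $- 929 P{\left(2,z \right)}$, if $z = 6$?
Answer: $-16722$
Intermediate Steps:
$P{\left(W,N \right)} = -6 + 12 W$ ($P{\left(W,N \right)} = -6 + \left(6 + 6\right) W = -6 + 12 W$)
$- 929 P{\left(2,z \right)} = - 929 \left(-6 + 12 \cdot 2\right) = - 929 \left(-6 + 24\right) = \left(-929\right) 18 = -16722$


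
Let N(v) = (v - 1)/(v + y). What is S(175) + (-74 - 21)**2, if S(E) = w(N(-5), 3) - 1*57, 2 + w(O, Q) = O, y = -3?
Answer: 35867/4 ≈ 8966.8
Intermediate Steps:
N(v) = (-1 + v)/(-3 + v) (N(v) = (v - 1)/(v - 3) = (-1 + v)/(-3 + v))
w(O, Q) = -2 + O
S(E) = -233/4 (S(E) = (-2 + (-1 - 5)/(-3 - 5)) - 1*57 = (-2 - 6/(-8)) - 57 = (-2 - 1/8*(-6)) - 57 = (-2 + 3/4) - 57 = -5/4 - 57 = -233/4)
S(175) + (-74 - 21)**2 = -233/4 + (-74 - 21)**2 = -233/4 + (-95)**2 = -233/4 + 9025 = 35867/4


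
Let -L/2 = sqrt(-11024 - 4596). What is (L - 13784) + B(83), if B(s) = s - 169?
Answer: -13870 - 4*I*sqrt(3905) ≈ -13870.0 - 249.96*I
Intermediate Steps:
L = -4*I*sqrt(3905) (L = -2*sqrt(-11024 - 4596) = -4*I*sqrt(3905) ≈ -249.96*I)
B(s) = -169 + s
(L - 13784) + B(83) = (-4*I*sqrt(3905) - 13784) + (-169 + 83) = (-13784 - 4*I*sqrt(3905)) - 86 = -13870 - 4*I*sqrt(3905)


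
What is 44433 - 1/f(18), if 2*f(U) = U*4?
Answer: 1599587/36 ≈ 44433.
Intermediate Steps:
f(U) = 2*U (f(U) = (U*4)/2 = (4*U)/2 = 2*U)
44433 - 1/f(18) = 44433 - 1/(2*18) = 44433 - 1/36 = 1599587/36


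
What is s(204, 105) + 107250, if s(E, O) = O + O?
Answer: 107460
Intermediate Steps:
s(E, O) = 2*O
s(204, 105) + 107250 = 2*105 + 107250 = 210 + 107250 = 107460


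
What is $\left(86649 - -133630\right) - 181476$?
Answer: $38803$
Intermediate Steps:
$\left(86649 - -133630\right) - 181476 = \left(86649 + 133630\right) - 181476 = 220279 - 181476 = 38803$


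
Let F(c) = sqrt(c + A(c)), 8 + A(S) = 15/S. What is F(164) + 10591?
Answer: 10591 + sqrt(1049559)/82 ≈ 10604.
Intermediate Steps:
A(S) = -8 + 15/S
F(c) = sqrt(-8 + c + 15/c) (F(c) = sqrt(c + (-8 + 15/c)) = sqrt(-8 + c + 15/c))
F(164) + 10591 = sqrt(-8 + 164 + 15/164) + 10591 = sqrt(25599/164) + 10591 = sqrt(1049559)/82 + 10591 = 10591 + sqrt(1049559)/82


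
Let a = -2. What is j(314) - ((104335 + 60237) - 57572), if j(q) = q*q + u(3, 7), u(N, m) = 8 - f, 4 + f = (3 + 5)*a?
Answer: -8376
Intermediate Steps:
f = -20 (f = -4 + (3 + 5)*(-2) = -4 + 8*(-2) = -4 - 16 = -20)
u(N, m) = 28 (u(N, m) = 8 - 1*(-20) = 8 + 20 = 28)
j(q) = 28 + q² (j(q) = q*q + 28 = q² + 28 = 28 + q²)
j(314) - ((104335 + 60237) - 57572) = (28 + 314²) - ((104335 + 60237) - 57572) = (28 + 98596) - (164572 - 57572) = 98624 - 1*107000 = 98624 - 107000 = -8376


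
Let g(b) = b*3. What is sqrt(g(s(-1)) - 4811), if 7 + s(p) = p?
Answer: I*sqrt(4835) ≈ 69.534*I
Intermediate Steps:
s(p) = -7 + p
g(b) = 3*b
sqrt(g(s(-1)) - 4811) = sqrt(3*(-7 - 1) - 4811) = sqrt(3*(-8) - 4811) = sqrt(-24 - 4811) = sqrt(-4835) = I*sqrt(4835)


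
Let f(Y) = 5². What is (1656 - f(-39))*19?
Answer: 30989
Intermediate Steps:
f(Y) = 25
(1656 - f(-39))*19 = (1656 - 1*25)*19 = (1656 - 25)*19 = 1631*19 = 30989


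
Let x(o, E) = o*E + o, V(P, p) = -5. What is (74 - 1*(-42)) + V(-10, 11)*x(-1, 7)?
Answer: 156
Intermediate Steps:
x(o, E) = o + E*o (x(o, E) = E*o + o = o + E*o)
(74 - 1*(-42)) + V(-10, 11)*x(-1, 7) = (74 - 1*(-42)) - (-5)*(1 + 7) = (74 + 42) - (-5)*8 = 116 - 5*(-8) = 116 + 40 = 156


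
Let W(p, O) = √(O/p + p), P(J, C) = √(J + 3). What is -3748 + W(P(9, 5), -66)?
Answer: -3748 + 3*I*3^(¼) ≈ -3748.0 + 3.9482*I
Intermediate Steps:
P(J, C) = √(3 + J)
W(p, O) = √(p + O/p)
-3748 + W(P(9, 5), -66) = -3748 + √(√(3 + 9) - 66/√(3 + 9)) = -3748 + √(√12 - 66*√3/6) = -3748 + √(2*√3 - 66*√3/6) = -3748 + √(2*√3 - 11*√3) = -3748 + √(-9*√3) = -3748 + 3*I*3^(¼)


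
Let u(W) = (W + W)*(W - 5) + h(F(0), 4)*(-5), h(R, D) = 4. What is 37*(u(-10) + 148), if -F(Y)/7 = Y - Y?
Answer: 15836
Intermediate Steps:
F(Y) = 0 (F(Y) = -7*(Y - Y) = -7*0 = 0)
u(W) = -20 + 2*W*(-5 + W) (u(W) = (W + W)*(W - 5) + 4*(-5) = (2*W)*(-5 + W) - 20 = 2*W*(-5 + W) - 20 = -20 + 2*W*(-5 + W))
37*(u(-10) + 148) = 37*((-20 - 10*(-10) + 2*(-10)**2) + 148) = 37*((-20 + 100 + 2*100) + 148) = 37*((-20 + 100 + 200) + 148) = 37*(280 + 148) = 37*428 = 15836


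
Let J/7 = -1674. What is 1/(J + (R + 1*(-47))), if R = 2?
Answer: -1/11763 ≈ -8.5012e-5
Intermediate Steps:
J = -11718 (J = 7*(-1674) = -11718)
1/(J + (R + 1*(-47))) = 1/(-11718 + (2 + 1*(-47))) = 1/(-11718 + (2 - 47)) = 1/(-11718 - 45) = 1/(-11763) = -1/11763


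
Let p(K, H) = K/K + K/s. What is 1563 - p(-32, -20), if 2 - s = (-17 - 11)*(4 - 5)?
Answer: 20290/13 ≈ 1560.8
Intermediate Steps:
s = -26 (s = 2 - (-17 - 11)*(4 - 5) = 2 - (-28)*(-1) = 2 - 1*28 = 2 - 28 = -26)
p(K, H) = 1 - K/26 (p(K, H) = K/K + K/(-26) = 1 + K*(-1/26) = 1 - K/26)
1563 - p(-32, -20) = 1563 - (1 - 1/26*(-32)) = 1563 - (1 + 16/13) = 1563 - 1*29/13 = 1563 - 29/13 = 20290/13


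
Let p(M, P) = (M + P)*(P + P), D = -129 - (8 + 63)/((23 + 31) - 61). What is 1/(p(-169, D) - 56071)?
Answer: 49/605481 ≈ 8.0927e-5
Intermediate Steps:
D = -832/7 (D = -129 - 71/(54 - 61) = -129 - 71/(-7) = -129 - 71*(-1)/7 = -129 - 1*(-71/7) = -129 + 71/7 = -832/7 ≈ -118.86)
p(M, P) = 2*P*(M + P) (p(M, P) = (M + P)*(2*P) = 2*P*(M + P))
1/(p(-169, D) - 56071) = 1/(2*(-832/7)*(-169 - 832/7) - 56071) = 1/(2*(-832/7)*(-2015/7) - 56071) = 1/(3352960/49 - 56071) = 1/(605481/49) = 49/605481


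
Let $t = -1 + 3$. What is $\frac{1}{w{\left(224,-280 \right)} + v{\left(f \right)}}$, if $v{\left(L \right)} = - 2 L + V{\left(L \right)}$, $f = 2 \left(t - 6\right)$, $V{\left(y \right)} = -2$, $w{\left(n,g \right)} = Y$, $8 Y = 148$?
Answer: $\frac{2}{65} \approx 0.030769$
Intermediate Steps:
$Y = \frac{37}{2}$ ($Y = \frac{1}{8} \cdot 148 = \frac{37}{2} \approx 18.5$)
$w{\left(n,g \right)} = \frac{37}{2}$
$t = 2$
$f = -8$ ($f = 2 \left(2 - 6\right) = 2 \left(-4\right) = -8$)
$v{\left(L \right)} = -2 - 2 L$ ($v{\left(L \right)} = - 2 L - 2 = -2 - 2 L$)
$\frac{1}{w{\left(224,-280 \right)} + v{\left(f \right)}} = \frac{1}{\frac{37}{2} - -14} = \frac{1}{\frac{37}{2} + \left(-2 + 16\right)} = \frac{1}{\frac{37}{2} + 14} = \frac{1}{\frac{65}{2}} = \frac{2}{65}$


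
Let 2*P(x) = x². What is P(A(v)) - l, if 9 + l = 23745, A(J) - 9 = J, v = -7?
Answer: -23734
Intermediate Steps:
A(J) = 9 + J
l = 23736 (l = -9 + 23745 = 23736)
P(x) = x²/2
P(A(v)) - l = (9 - 7)²/2 - 1*23736 = (½)*2² - 23736 = (½)*4 - 23736 = 2 - 23736 = -23734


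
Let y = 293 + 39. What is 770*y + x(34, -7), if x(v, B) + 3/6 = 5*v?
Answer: 511619/2 ≈ 2.5581e+5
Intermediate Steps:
x(v, B) = -1/2 + 5*v
y = 332
770*y + x(34, -7) = 770*332 + (-1/2 + 5*34) = 255640 + (-1/2 + 170) = 255640 + 339/2 = 511619/2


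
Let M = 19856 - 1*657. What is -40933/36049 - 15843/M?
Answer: -1356996974/692104751 ≈ -1.9607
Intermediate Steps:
M = 19199 (M = 19856 - 657 = 19199)
-40933/36049 - 15843/M = -40933/36049 - 15843/19199 = -1356996974/692104751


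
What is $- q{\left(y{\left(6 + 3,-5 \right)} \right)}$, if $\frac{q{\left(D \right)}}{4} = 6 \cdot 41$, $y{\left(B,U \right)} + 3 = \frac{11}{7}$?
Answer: $-984$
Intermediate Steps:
$y{\left(B,U \right)} = - \frac{10}{7}$ ($y{\left(B,U \right)} = -3 + \frac{11}{7} = - \frac{10}{7}$)
$q{\left(D \right)} = 984$ ($q{\left(D \right)} = 4 \cdot 6 \cdot 41 = 4 \cdot 246 = 984$)
$- q{\left(y{\left(6 + 3,-5 \right)} \right)} = \left(-1\right) 984 = -984$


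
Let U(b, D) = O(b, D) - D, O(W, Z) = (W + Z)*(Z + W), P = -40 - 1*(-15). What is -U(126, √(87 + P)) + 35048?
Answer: 19110 - 251*√62 ≈ 17134.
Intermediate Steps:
P = -25 (P = -40 + 15 = -25)
O(W, Z) = (W + Z)² (O(W, Z) = (W + Z)*(W + Z) = (W + Z)²)
U(b, D) = (D + b)² - D (U(b, D) = (b + D)² - D = (D + b)² - D)
-U(126, √(87 + P)) + 35048 = -((√(87 - 25) + 126)² - √(87 - 25)) + 35048 = -((√62 + 126)² - √62) + 35048 = -((126 + √62)² - √62) + 35048 = (√62 - (126 + √62)²) + 35048 = 35048 + √62 - (126 + √62)²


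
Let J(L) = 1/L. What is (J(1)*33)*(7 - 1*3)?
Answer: 132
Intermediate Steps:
(J(1)*33)*(7 - 1*3) = (33/1)*(7 - 1*3) = (1*33)*(7 - 3) = 33*4 = 132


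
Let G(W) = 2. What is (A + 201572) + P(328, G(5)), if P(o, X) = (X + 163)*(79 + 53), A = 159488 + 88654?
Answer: 471494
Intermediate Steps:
A = 248142
P(o, X) = 21516 + 132*X (P(o, X) = (163 + X)*132 = 21516 + 132*X)
(A + 201572) + P(328, G(5)) = (248142 + 201572) + (21516 + 132*2) = 449714 + (21516 + 264) = 449714 + 21780 = 471494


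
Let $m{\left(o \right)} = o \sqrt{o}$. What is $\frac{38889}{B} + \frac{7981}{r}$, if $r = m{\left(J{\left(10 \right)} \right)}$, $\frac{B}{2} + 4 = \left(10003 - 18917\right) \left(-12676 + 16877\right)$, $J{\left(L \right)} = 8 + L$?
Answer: $- \frac{38889}{74895436} + \frac{7981 \sqrt{2}}{108} \approx 104.51$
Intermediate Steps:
$m{\left(o \right)} = o^{\frac{3}{2}}$
$B = -74895436$ ($B = -8 + 2 \left(10003 - 18917\right) \left(-12676 + 16877\right) = -8 + 2 \left(\left(-8914\right) 4201\right) = -8 + 2 \left(-37447714\right) = -8 - 74895428 = -74895436$)
$r = 54 \sqrt{2}$ ($r = \left(8 + 10\right)^{\frac{3}{2}} = 18^{\frac{3}{2}} = 54 \sqrt{2} \approx 76.368$)
$\frac{38889}{B} + \frac{7981}{r} = \frac{38889}{-74895436} + \frac{7981}{54 \sqrt{2}} = 38889 \left(- \frac{1}{74895436}\right) + 7981 \frac{\sqrt{2}}{108} = - \frac{38889}{74895436} + \frac{7981 \sqrt{2}}{108}$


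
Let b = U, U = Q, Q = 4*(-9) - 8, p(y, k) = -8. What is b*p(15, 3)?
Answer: 352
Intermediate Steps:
Q = -44 (Q = -36 - 8 = -44)
U = -44
b = -44
b*p(15, 3) = -44*(-8) = 352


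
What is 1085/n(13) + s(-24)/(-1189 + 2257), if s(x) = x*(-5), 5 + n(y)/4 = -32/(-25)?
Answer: -77755/1068 ≈ -72.804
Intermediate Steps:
n(y) = -372/25 (n(y) = -20 + 4*(-32/(-25)) = -20 + 4*(-32*(-1/25)) = -20 + 4*(32/25) = -20 + 128/25 = -372/25)
s(x) = -5*x
1085/n(13) + s(-24)/(-1189 + 2257) = 1085/(-372/25) + (-5*(-24))/(-1189 + 2257) = 1085*(-25/372) + 120/1068 = -875/12 + 120*(1/1068) = -875/12 + 10/89 = -77755/1068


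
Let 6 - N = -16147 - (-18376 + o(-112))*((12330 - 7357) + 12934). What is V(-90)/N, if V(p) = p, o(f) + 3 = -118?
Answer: 45/165604813 ≈ 2.7173e-7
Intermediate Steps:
o(f) = -121 (o(f) = -3 - 118 = -121)
N = -331209626 (N = 6 - (-16147 - (-18376 - 121)*((12330 - 7357) + 12934)) = 6 - (-16147 - (-18497)*(4973 + 12934)) = 6 - (-16147 - (-18497)*17907) = 6 - (-16147 - 1*(-331225779)) = 6 - (-16147 + 331225779) = 6 - 1*331209632 = 6 - 331209632 = -331209626)
V(-90)/N = -90/(-331209626) = -90*(-1/331209626) = 45/165604813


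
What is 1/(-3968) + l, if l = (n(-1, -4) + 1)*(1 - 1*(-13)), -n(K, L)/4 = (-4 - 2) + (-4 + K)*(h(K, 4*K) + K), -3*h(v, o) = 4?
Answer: -3610883/11904 ≈ -303.33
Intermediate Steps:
h(v, o) = -4/3 (h(v, o) = -⅓*4 = -4/3)
n(K, L) = 24 - 4*(-4 + K)*(-4/3 + K) (n(K, L) = -4*((-4 - 2) + (-4 + K)*(-4/3 + K)) = -4*(-6 + (-4 + K)*(-4/3 + K)) = 24 - 4*(-4 + K)*(-4/3 + K))
l = -910/3 (l = ((8/3 - 4*(-1)² + (64/3)*(-1)) + 1)*(1 - 1*(-13)) = ((8/3 - 4*1 - 64/3) + 1)*(1 + 13) = ((8/3 - 4 - 64/3) + 1)*14 = (-68/3 + 1)*14 = -65/3*14 = -910/3 ≈ -303.33)
1/(-3968) + l = 1/(-3968) - 910/3 = -1/3968 - 910/3 = -3610883/11904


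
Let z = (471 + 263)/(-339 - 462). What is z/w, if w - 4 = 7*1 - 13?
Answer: 367/801 ≈ 0.45818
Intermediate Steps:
z = -734/801 (z = 734/(-801) = 734*(-1/801) = -734/801 ≈ -0.91635)
w = -2 (w = 4 + (7*1 - 13) = 4 + (7 - 13) = 4 - 6 = -2)
z/w = -734/801/(-2) = -734/801*(-1/2) = 367/801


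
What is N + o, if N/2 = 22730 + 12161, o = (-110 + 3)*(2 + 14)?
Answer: 68070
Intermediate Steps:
o = -1712 (o = -107*16 = -1712)
N = 69782 (N = 2*(22730 + 12161) = 2*34891 = 69782)
N + o = 69782 - 1712 = 68070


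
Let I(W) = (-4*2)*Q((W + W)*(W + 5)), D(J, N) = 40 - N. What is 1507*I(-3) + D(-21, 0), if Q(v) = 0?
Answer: 40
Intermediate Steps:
I(W) = 0 (I(W) = -4*2*0 = -8*0 = 0)
1507*I(-3) + D(-21, 0) = 1507*0 + (40 - 1*0) = 0 + (40 + 0) = 0 + 40 = 40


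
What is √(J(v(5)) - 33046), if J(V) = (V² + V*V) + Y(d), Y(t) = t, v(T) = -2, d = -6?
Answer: 2*I*√8261 ≈ 181.78*I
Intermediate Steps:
J(V) = -6 + 2*V² (J(V) = (V² + V*V) - 6 = (V² + V²) - 6 = 2*V² - 6 = -6 + 2*V²)
√(J(v(5)) - 33046) = √((-6 + 2*(-2)²) - 33046) = √((-6 + 2*4) - 33046) = √((-6 + 8) - 33046) = √(2 - 33046) = √(-33044) = 2*I*√8261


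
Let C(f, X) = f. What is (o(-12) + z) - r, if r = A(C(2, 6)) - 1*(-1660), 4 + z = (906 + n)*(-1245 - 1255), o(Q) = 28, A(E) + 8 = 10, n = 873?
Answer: -4449138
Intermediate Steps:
A(E) = 2 (A(E) = -8 + 10 = 2)
z = -4447504 (z = -4 + (906 + 873)*(-1245 - 1255) = -4 + 1779*(-2500) = -4 - 4447500 = -4447504)
r = 1662 (r = 2 - 1*(-1660) = 2 + 1660 = 1662)
(o(-12) + z) - r = (28 - 4447504) - 1*1662 = -4447476 - 1662 = -4449138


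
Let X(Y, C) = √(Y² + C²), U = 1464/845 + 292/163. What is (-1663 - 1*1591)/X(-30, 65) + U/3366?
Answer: 242686/231808005 - 3254*√205/1025 ≈ -45.453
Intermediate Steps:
U = 485372/137735 (U = 1464*(1/845) + 292*(1/163) = 1464/845 + 292/163 = 485372/137735 ≈ 3.5240)
X(Y, C) = √(C² + Y²)
(-1663 - 1*1591)/X(-30, 65) + U/3366 = (-1663 - 1*1591)/(√(65² + (-30)²)) + (485372/137735)/3366 = (-1663 - 1591)/(√(4225 + 900)) + (485372/137735)*(1/3366) = -3254*√205/1025 + 242686/231808005 = 242686/231808005 - 3254*√205/1025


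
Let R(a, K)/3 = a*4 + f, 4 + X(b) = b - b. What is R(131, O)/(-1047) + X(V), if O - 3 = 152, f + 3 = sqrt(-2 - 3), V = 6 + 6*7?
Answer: -1917/349 - I*sqrt(5)/349 ≈ -5.4928 - 0.0064071*I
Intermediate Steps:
V = 48 (V = 6 + 42 = 48)
f = -3 + I*sqrt(5) (f = -3 + sqrt(-2 - 3) = -3 + sqrt(-5) = -3 + I*sqrt(5) ≈ -3.0 + 2.2361*I)
O = 155 (O = 3 + 152 = 155)
X(b) = -4 (X(b) = -4 + (b - b) = -4 + 0 = -4)
R(a, K) = -9 + 12*a + 3*I*sqrt(5) (R(a, K) = 3*(a*4 + (-3 + I*sqrt(5))) = 3*(4*a + (-3 + I*sqrt(5))) = 3*(-3 + 4*a + I*sqrt(5)) = -9 + 12*a + 3*I*sqrt(5))
R(131, O)/(-1047) + X(V) = (-9 + 12*131 + 3*I*sqrt(5))/(-1047) - 4 = (-9 + 1572 + 3*I*sqrt(5))*(-1/1047) - 4 = (1563 + 3*I*sqrt(5))*(-1/1047) - 4 = (-521/349 - I*sqrt(5)/349) - 4 = -1917/349 - I*sqrt(5)/349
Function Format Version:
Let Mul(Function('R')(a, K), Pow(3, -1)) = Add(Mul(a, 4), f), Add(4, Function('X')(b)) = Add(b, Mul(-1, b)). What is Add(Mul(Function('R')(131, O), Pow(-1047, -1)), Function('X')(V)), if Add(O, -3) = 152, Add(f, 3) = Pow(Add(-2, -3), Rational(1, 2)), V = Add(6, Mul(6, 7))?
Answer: Add(Rational(-1917, 349), Mul(Rational(-1, 349), I, Pow(5, Rational(1, 2)))) ≈ Add(-5.4928, Mul(-0.0064071, I))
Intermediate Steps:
V = 48 (V = Add(6, 42) = 48)
f = Add(-3, Mul(I, Pow(5, Rational(1, 2)))) (f = Add(-3, Pow(Add(-2, -3), Rational(1, 2))) = Add(-3, Pow(-5, Rational(1, 2))) = Add(-3, Mul(I, Pow(5, Rational(1, 2)))) ≈ Add(-3.0000, Mul(2.2361, I)))
O = 155 (O = Add(3, 152) = 155)
Function('X')(b) = -4 (Function('X')(b) = Add(-4, Add(b, Mul(-1, b))) = Add(-4, 0) = -4)
Function('R')(a, K) = Add(-9, Mul(12, a), Mul(3, I, Pow(5, Rational(1, 2)))) (Function('R')(a, K) = Mul(3, Add(Mul(a, 4), Add(-3, Mul(I, Pow(5, Rational(1, 2)))))) = Mul(3, Add(Mul(4, a), Add(-3, Mul(I, Pow(5, Rational(1, 2)))))) = Mul(3, Add(-3, Mul(4, a), Mul(I, Pow(5, Rational(1, 2))))) = Add(-9, Mul(12, a), Mul(3, I, Pow(5, Rational(1, 2)))))
Add(Mul(Function('R')(131, O), Pow(-1047, -1)), Function('X')(V)) = Add(Mul(Add(-9, Mul(12, 131), Mul(3, I, Pow(5, Rational(1, 2)))), Pow(-1047, -1)), -4) = Add(Mul(Add(-9, 1572, Mul(3, I, Pow(5, Rational(1, 2)))), Rational(-1, 1047)), -4) = Add(Mul(Add(1563, Mul(3, I, Pow(5, Rational(1, 2)))), Rational(-1, 1047)), -4) = Add(Add(Rational(-521, 349), Mul(Rational(-1, 349), I, Pow(5, Rational(1, 2)))), -4) = Add(Rational(-1917, 349), Mul(Rational(-1, 349), I, Pow(5, Rational(1, 2))))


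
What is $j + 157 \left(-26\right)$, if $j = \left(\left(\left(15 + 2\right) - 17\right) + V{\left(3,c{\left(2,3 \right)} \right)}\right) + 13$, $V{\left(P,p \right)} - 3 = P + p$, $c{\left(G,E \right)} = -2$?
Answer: $-4065$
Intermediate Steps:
$V{\left(P,p \right)} = 3 + P + p$ ($V{\left(P,p \right)} = 3 + \left(P + p\right) = 3 + P + p$)
$j = 17$ ($j = \left(\left(\left(15 + 2\right) - 17\right) + \left(3 + 3 - 2\right)\right) + 13 = \left(\left(17 - 17\right) + 4\right) + 13 = \left(0 + 4\right) + 13 = 4 + 13 = 17$)
$j + 157 \left(-26\right) = 17 + 157 \left(-26\right) = 17 - 4082 = -4065$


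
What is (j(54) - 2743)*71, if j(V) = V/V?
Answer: -194682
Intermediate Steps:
j(V) = 1
(j(54) - 2743)*71 = (1 - 2743)*71 = -2742*71 = -194682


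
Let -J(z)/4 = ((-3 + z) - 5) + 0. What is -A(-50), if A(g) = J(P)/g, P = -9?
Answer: 34/25 ≈ 1.3600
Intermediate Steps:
J(z) = 32 - 4*z (J(z) = -4*(((-3 + z) - 5) + 0) = -4*((-8 + z) + 0) = -4*(-8 + z) = 32 - 4*z)
A(g) = 68/g (A(g) = (32 - 4*(-9))/g = (32 + 36)/g = 68/g)
-A(-50) = -68/(-50) = -68*(-1)/50 = -1*(-34/25) = 34/25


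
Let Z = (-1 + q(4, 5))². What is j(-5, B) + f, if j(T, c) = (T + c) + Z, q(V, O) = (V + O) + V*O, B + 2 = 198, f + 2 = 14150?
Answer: 15123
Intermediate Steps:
f = 14148 (f = -2 + 14150 = 14148)
B = 196 (B = -2 + 198 = 196)
q(V, O) = O + V + O*V (q(V, O) = (O + V) + O*V = O + V + O*V)
Z = 784 (Z = (-1 + (5 + 4 + 5*4))² = (-1 + (5 + 4 + 20))² = (-1 + 29)² = 28² = 784)
j(T, c) = 784 + T + c (j(T, c) = (T + c) + 784 = 784 + T + c)
j(-5, B) + f = (784 - 5 + 196) + 14148 = 975 + 14148 = 15123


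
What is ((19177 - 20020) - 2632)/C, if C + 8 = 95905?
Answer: -3475/95897 ≈ -0.036237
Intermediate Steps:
C = 95897 (C = -8 + 95905 = 95897)
((19177 - 20020) - 2632)/C = ((19177 - 20020) - 2632)/95897 = (-843 - 2632)*(1/95897) = -3475*1/95897 = -3475/95897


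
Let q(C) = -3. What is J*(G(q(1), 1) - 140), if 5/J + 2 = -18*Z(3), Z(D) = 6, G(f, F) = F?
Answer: 139/22 ≈ 6.3182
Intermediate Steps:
J = -1/22 (J = 5/(-2 - 18*6) = 5/(-2 - 108) = 5/(-110) = 5*(-1/110) = -1/22 ≈ -0.045455)
J*(G(q(1), 1) - 140) = -(1 - 140)/22 = -1/22*(-139) = 139/22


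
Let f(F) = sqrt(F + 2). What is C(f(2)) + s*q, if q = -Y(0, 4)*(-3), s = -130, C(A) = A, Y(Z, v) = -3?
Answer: 1172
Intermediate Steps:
f(F) = sqrt(2 + F)
q = -9 (q = -1*(-3)*(-3) = 3*(-3) = -9)
C(f(2)) + s*q = sqrt(2 + 2) - 130*(-9) = sqrt(4) + 1170 = 2 + 1170 = 1172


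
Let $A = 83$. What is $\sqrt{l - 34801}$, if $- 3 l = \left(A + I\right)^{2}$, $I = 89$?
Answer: $\frac{i \sqrt{401961}}{3} \approx 211.33 i$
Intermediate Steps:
$l = - \frac{29584}{3}$ ($l = - \frac{\left(83 + 89\right)^{2}}{3} = - \frac{172^{2}}{3} = \left(- \frac{1}{3}\right) 29584 = - \frac{29584}{3} \approx -9861.3$)
$\sqrt{l - 34801} = \sqrt{- \frac{29584}{3} - 34801} = \sqrt{- \frac{133987}{3}} = \frac{i \sqrt{401961}}{3}$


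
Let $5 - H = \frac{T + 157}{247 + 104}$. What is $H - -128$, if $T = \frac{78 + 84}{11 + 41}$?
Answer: $\frac{1209595}{9126} \approx 132.54$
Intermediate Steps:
$T = \frac{81}{26}$ ($T = \frac{162}{52} = 162 \cdot \frac{1}{52} = \frac{81}{26} \approx 3.1154$)
$H = \frac{41467}{9126}$ ($H = 5 - \frac{\frac{81}{26} + 157}{247 + 104} = 5 - \frac{4163}{26 \cdot 351} = 5 - \frac{4163}{26} \cdot \frac{1}{351} = 5 - \frac{4163}{9126} = \frac{41467}{9126} \approx 4.5438$)
$H - -128 = \frac{41467}{9126} - -128 = \frac{41467}{9126} + 128 = \frac{1209595}{9126}$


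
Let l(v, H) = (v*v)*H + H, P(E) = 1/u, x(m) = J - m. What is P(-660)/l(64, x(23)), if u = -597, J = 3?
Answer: 1/48918180 ≈ 2.0442e-8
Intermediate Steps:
x(m) = 3 - m
P(E) = -1/597 (P(E) = 1/(-597) = -1/597)
l(v, H) = H + H*v**2 (l(v, H) = v**2*H + H = H*v**2 + H = H + H*v**2)
P(-660)/l(64, x(23)) = -1/((1 + 64**2)*(3 - 1*23))/597 = -1/((1 + 4096)*(3 - 23))/597 = -1/(597*((-20*4097))) = -1/597/(-81940) = -1/597*(-1/81940) = 1/48918180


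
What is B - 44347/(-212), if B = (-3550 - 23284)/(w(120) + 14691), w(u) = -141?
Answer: 319780021/1542300 ≈ 207.34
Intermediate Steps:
B = -13417/7275 (B = (-3550 - 23284)/(-141 + 14691) = -26834/14550 = -26834*1/14550 = -13417/7275 ≈ -1.8443)
B - 44347/(-212) = -13417/7275 - 44347/(-212) = -13417/7275 - 44347*(-1/212) = -13417/7275 + 44347/212 = 319780021/1542300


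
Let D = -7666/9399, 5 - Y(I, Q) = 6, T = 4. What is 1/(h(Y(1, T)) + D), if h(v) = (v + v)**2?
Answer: 9399/29930 ≈ 0.31403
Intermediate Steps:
Y(I, Q) = -1 (Y(I, Q) = 5 - 1*6 = 5 - 6 = -1)
h(v) = 4*v**2 (h(v) = (2*v)**2 = 4*v**2)
D = -7666/9399 (D = -7666*1/9399 = -7666/9399 ≈ -0.81562)
1/(h(Y(1, T)) + D) = 1/(4*(-1)**2 - 7666/9399) = 1/(4*1 - 7666/9399) = 1/(4 - 7666/9399) = 1/(29930/9399) = 9399/29930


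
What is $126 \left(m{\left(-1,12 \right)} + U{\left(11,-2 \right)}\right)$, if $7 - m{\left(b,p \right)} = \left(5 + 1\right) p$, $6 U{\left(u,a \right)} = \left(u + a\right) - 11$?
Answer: $-8232$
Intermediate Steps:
$U{\left(u,a \right)} = - \frac{11}{6} + \frac{a}{6} + \frac{u}{6}$ ($U{\left(u,a \right)} = \frac{\left(u + a\right) - 11}{6} = \frac{\left(a + u\right) - 11}{6} = \frac{-11 + a + u}{6} = - \frac{11}{6} + \frac{a}{6} + \frac{u}{6}$)
$m{\left(b,p \right)} = 7 - 6 p$ ($m{\left(b,p \right)} = 7 - \left(5 + 1\right) p = 7 - 6 p$)
$126 \left(m{\left(-1,12 \right)} + U{\left(11,-2 \right)}\right) = 126 \left(\left(7 - 72\right) + \left(- \frac{11}{6} + \frac{1}{6} \left(-2\right) + \frac{1}{6} \cdot 11\right)\right) = 126 \left(\left(7 - 72\right) - \frac{1}{3}\right) = 126 \left(-65 - \frac{1}{3}\right) = 126 \left(- \frac{196}{3}\right) = -8232$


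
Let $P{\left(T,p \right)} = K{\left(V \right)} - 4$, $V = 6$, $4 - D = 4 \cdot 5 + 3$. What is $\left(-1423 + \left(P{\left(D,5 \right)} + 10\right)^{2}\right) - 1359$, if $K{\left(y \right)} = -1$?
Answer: $-2757$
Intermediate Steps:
$D = -19$ ($D = 4 - \left(4 \cdot 5 + 3\right) = 4 - \left(20 + 3\right) = 4 - 23 = -19$)
$P{\left(T,p \right)} = -5$ ($P{\left(T,p \right)} = -1 - 4 = -5$)
$\left(-1423 + \left(P{\left(D,5 \right)} + 10\right)^{2}\right) - 1359 = \left(-1423 + \left(-5 + 10\right)^{2}\right) - 1359 = \left(-1423 + 5^{2}\right) - 1359 = \left(-1423 + 25\right) - 1359 = -1398 - 1359 = -2757$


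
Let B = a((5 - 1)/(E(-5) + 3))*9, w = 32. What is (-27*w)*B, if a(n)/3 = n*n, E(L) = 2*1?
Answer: -373248/25 ≈ -14930.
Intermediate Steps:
E(L) = 2
a(n) = 3*n**2 (a(n) = 3*(n*n) = 3*n**2)
B = 432/25 (B = (3*((5 - 1)/(2 + 3))**2)*9 = (3*(4/5)**2)*9 = (3*(16/25))*9 = (48/25)*9 = 432/25 ≈ 17.280)
(-27*w)*B = -27*32*(432/25) = -864*432/25 = -373248/25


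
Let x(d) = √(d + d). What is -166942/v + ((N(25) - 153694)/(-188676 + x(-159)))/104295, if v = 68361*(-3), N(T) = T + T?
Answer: 34434524156033499734/42301324900648036755 + 76822*I*√318/1856379729698865 ≈ 0.81403 + 7.3796e-10*I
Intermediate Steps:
x(d) = √2*√d (x(d) = √(2*d) = √2*√d)
N(T) = 2*T
v = -205083
-166942/v + ((N(25) - 153694)/(-188676 + x(-159)))/104295 = -166942/(-205083) + ((2*25 - 153694)/(-188676 + √2*√(-159)))/104295 = -166942*(-1/205083) + ((50 - 153694)/(-188676 + √2*(I*√159)))*(1/104295) = 166942/205083 - 153644/(-188676 + I*√318)*(1/104295) = 166942/205083 - 153644/(104295*(-188676 + I*√318))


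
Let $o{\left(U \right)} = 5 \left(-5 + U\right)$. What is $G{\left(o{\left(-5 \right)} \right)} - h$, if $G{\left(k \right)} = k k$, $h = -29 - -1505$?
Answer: $1024$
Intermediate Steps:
$h = 1476$ ($h = -29 + 1505 = 1476$)
$o{\left(U \right)} = -25 + 5 U$
$G{\left(k \right)} = k^{2}$
$G{\left(o{\left(-5 \right)} \right)} - h = \left(-25 + 5 \left(-5\right)\right)^{2} - 1476 = \left(-25 - 25\right)^{2} - 1476 = \left(-50\right)^{2} - 1476 = 2500 - 1476 = 1024$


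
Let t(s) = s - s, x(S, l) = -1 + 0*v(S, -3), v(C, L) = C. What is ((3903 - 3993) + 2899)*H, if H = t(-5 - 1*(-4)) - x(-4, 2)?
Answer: 2809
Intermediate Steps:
x(S, l) = -1 (x(S, l) = -1 + 0*S = -1 + 0 = -1)
t(s) = 0
H = 1 (H = 0 - 1*(-1) = 0 + 1 = 1)
((3903 - 3993) + 2899)*H = ((3903 - 3993) + 2899)*1 = (-90 + 2899)*1 = 2809*1 = 2809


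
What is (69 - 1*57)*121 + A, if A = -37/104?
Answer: 150971/104 ≈ 1451.6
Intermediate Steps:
A = -37/104 (A = -37*1/104 = -37/104 ≈ -0.35577)
(69 - 1*57)*121 + A = (69 - 1*57)*121 - 37/104 = (69 - 57)*121 - 37/104 = 12*121 - 37/104 = 1452 - 37/104 = 150971/104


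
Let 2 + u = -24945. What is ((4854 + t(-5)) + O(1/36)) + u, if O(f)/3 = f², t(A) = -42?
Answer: -8698319/432 ≈ -20135.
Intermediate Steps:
u = -24947 (u = -2 - 24945 = -24947)
O(f) = 3*f²
((4854 + t(-5)) + O(1/36)) + u = ((4854 - 42) + 3*(1/36)²) - 24947 = (4812 + 3*(1/36)²) - 24947 = (4812 + 3*(1/1296)) - 24947 = (4812 + 1/432) - 24947 = 2078785/432 - 24947 = -8698319/432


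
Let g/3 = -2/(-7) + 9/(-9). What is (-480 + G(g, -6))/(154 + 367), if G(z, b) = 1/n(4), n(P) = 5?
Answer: -2399/2605 ≈ -0.92092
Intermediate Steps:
g = -15/7 (g = 3*(-2/(-7) + 9/(-9)) = 3*(-2*(-1/7) + 9*(-1/9)) = 3*(2/7 - 1) = 3*(-5/7) = -15/7 ≈ -2.1429)
G(z, b) = 1/5
(-480 + G(g, -6))/(154 + 367) = (-480 + 1/5)/(154 + 367) = -2399/5/521 = -2399/5*1/521 = -2399/2605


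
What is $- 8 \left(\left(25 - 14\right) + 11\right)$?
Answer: $-176$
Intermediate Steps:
$- 8 \left(\left(25 - 14\right) + 11\right) = - 8 \left(11 + 11\right) = \left(-8\right) 22 = -176$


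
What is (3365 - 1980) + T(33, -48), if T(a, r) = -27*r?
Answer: 2681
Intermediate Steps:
(3365 - 1980) + T(33, -48) = (3365 - 1980) - 27*(-48) = 1385 + 1296 = 2681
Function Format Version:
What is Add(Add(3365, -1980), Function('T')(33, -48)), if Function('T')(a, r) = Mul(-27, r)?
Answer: 2681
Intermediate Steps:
Add(Add(3365, -1980), Function('T')(33, -48)) = Add(Add(3365, -1980), Mul(-27, -48)) = Add(1385, 1296) = 2681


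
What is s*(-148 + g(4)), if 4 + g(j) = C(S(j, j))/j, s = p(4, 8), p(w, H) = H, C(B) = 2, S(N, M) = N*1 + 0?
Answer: -1212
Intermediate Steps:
S(N, M) = N (S(N, M) = N + 0 = N)
s = 8
g(j) = -4 + 2/j
s*(-148 + g(4)) = 8*(-148 + (-4 + 2/4)) = 8*(-148 + (-4 + 2*(¼))) = 8*(-148 + (-4 + ½)) = 8*(-148 - 7/2) = 8*(-303/2) = -1212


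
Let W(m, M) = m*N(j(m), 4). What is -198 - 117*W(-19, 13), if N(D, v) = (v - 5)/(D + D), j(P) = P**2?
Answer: -7641/38 ≈ -201.08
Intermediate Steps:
N(D, v) = (-5 + v)/(2*D) (N(D, v) = (-5 + v)/((2*D)) = (-5 + v)*(1/(2*D)) = (-5 + v)/(2*D))
W(m, M) = -1/(2*m) (W(m, M) = m*((-5 + 4)/(2*(m**2))) = m*((1/2)*(-1)/m**2) = m*(-1/(2*m**2)) = -1/(2*m))
-198 - 117*W(-19, 13) = -198 - (-117)/(2*(-19)) = -198 - (-117)*(-1)/(2*19) = -198 - 117*1/38 = -198 - 117/38 = -7641/38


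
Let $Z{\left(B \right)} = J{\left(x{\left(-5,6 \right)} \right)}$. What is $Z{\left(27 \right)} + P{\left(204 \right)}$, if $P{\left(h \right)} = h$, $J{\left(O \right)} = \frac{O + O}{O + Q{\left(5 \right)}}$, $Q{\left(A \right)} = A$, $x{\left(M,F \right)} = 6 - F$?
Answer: $204$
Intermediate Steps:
$J{\left(O \right)} = \frac{2 O}{5 + O}$ ($J{\left(O \right)} = \frac{O + O}{O + 5} = \frac{2 O}{5 + O}$)
$Z{\left(B \right)} = 0$ ($Z{\left(B \right)} = \frac{2 \left(6 - 6\right)}{5 + \left(6 - 6\right)} = 2 \cdot 0 \frac{1}{5 + 0} = 2 \cdot 0 \cdot \frac{1}{5} = 0$)
$Z{\left(27 \right)} + P{\left(204 \right)} = 0 + 204 = 204$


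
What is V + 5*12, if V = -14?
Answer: 46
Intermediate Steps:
V + 5*12 = -14 + 5*12 = -14 + 60 = 46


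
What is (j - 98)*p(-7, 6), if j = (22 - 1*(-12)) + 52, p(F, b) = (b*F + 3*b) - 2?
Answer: 312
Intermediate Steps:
p(F, b) = -2 + 3*b + F*b (p(F, b) = (F*b + 3*b) - 2 = (3*b + F*b) - 2 = -2 + 3*b + F*b)
j = 86 (j = (22 + 12) + 52 = 34 + 52 = 86)
(j - 98)*p(-7, 6) = (86 - 98)*(-2 + 3*6 - 7*6) = -12*(-2 + 18 - 42) = -12*(-26) = 312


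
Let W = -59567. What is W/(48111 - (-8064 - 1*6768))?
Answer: -59567/62943 ≈ -0.94636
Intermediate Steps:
W/(48111 - (-8064 - 1*6768)) = -59567/(48111 - (-8064 - 1*6768)) = -59567/(48111 - (-8064 - 6768)) = -59567/(48111 - 1*(-14832)) = -59567/(48111 + 14832) = -59567/62943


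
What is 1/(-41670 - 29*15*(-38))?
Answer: -1/25140 ≈ -3.9777e-5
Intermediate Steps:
1/(-41670 - 29*15*(-38)) = 1/(-41670 - 435*(-38)) = 1/(-41670 + 16530) = 1/(-25140) = -1/25140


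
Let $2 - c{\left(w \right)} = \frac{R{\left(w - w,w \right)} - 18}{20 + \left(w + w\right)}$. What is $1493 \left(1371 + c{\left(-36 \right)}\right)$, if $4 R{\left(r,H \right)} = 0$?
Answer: $\frac{53283677}{26} \approx 2.0494 \cdot 10^{6}$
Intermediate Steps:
$R{\left(r,H \right)} = 0$ ($R{\left(r,H \right)} = \frac{1}{4} \cdot 0 = 0$)
$c{\left(w \right)} = 2 + \frac{18}{20 + 2 w}$ ($c{\left(w \right)} = 2 - \frac{0 - 18}{20 + \left(w + w\right)} = 2 - - \frac{18}{20 + 2 w} = 2 + \frac{18}{20 + 2 w}$)
$1493 \left(1371 + c{\left(-36 \right)}\right) = 1493 \left(1371 + \frac{29 + 2 \left(-36\right)}{10 - 36}\right) = 1493 \left(1371 + \frac{29 - 72}{-26}\right) = 1493 \left(1371 - - \frac{43}{26}\right) = 1493 \left(1371 + \frac{43}{26}\right) = 1493 \cdot \frac{35689}{26} = \frac{53283677}{26}$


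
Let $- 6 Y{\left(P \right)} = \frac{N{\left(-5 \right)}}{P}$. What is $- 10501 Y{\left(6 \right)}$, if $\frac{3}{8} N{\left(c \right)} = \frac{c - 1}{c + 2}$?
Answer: $\frac{42004}{27} \approx 1555.7$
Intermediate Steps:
$N{\left(c \right)} = \frac{8 \left(-1 + c\right)}{3 \left(2 + c\right)}$ ($N{\left(c \right)} = \frac{8 \frac{c - 1}{c + 2}}{3} = \frac{8 \frac{-1 + c}{2 + c}}{3} = \frac{8 \left(-1 + c\right)}{3 \left(2 + c\right)}$)
$Y{\left(P \right)} = - \frac{8}{9 P}$ ($Y{\left(P \right)} = - \frac{\frac{8 \left(-1 - 5\right)}{3 \left(2 - 5\right)} \frac{1}{P}}{6} = - \frac{\frac{8}{3} \frac{1}{-3} \left(-6\right) \frac{1}{P}}{6} = - \frac{\frac{8}{3} \left(- \frac{1}{3}\right) \left(-6\right) \frac{1}{P}}{6} = - \frac{\frac{16}{3} \frac{1}{P}}{6} = - \frac{8}{9 P}$)
$- 10501 Y{\left(6 \right)} = - 10501 \left(- \frac{8}{9 \cdot 6}\right) = - 10501 \left(\left(- \frac{8}{9}\right) \frac{1}{6}\right) = \left(-10501\right) \left(- \frac{4}{27}\right) = \frac{42004}{27}$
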